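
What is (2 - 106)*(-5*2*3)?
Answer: 3120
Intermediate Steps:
(2 - 106)*(-5*2*3) = -(-1040)*3 = -104*(-30) = 3120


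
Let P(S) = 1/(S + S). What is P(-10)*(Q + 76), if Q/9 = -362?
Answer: 1591/10 ≈ 159.10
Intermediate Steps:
Q = -3258 (Q = 9*(-362) = -3258)
P(S) = 1/(2*S)
P(-10)*(Q + 76) = ((½)/(-10))*(-3258 + 76) = ((½)*(-⅒))*(-3182) = -1/20*(-3182) = 1591/10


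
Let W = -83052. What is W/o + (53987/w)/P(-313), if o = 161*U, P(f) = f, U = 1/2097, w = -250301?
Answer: -13644431574533465/12613418293 ≈ -1.0817e+6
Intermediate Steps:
U = 1/2097 ≈ 0.00047687
o = 161/2097 (o = 161*(1/2097) = 161/2097 ≈ 0.076776)
W/o + (53987/w)/P(-313) = -83052/161/2097 + (53987/(-250301))/(-313) = -83052*2097/161 + (53987*(-1/250301))*(-1/313) = -174160044/161 - 53987/250301*(-1/313) = -174160044/161 + 53987/78344213 = -13644431574533465/12613418293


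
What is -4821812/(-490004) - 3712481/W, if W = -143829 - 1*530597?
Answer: 1267771479959/82617859426 ≈ 15.345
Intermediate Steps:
W = -674426 (W = -143829 - 530597 = -674426)
-4821812/(-490004) - 3712481/W = -4821812/(-490004) - 3712481/(-674426) = -4821812*(-1/490004) - 3712481*(-1/674426) = 1205453/122501 + 3712481/674426 = 1267771479959/82617859426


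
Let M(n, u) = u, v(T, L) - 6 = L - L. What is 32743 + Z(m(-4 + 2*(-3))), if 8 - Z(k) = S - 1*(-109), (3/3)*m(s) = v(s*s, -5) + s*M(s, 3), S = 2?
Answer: 32640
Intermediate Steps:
v(T, L) = 6 (v(T, L) = 6 + (L - L) = 6 + 0 = 6)
m(s) = 6 + 3*s (m(s) = 6 + s*3 = 6 + 3*s)
Z(k) = -103 (Z(k) = 8 - (2 - 1*(-109)) = 8 - (2 + 109) = 8 - 1*111 = 8 - 111 = -103)
32743 + Z(m(-4 + 2*(-3))) = 32743 - 103 = 32640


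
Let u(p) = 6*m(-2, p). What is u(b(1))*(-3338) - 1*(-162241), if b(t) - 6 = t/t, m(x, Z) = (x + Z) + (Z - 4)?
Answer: 2017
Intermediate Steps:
m(x, Z) = -4 + x + 2*Z (m(x, Z) = (Z + x) + (-4 + Z) = -4 + x + 2*Z)
b(t) = 7 (b(t) = 6 + t/t = 6 + 1 = 7)
u(p) = -36 + 12*p (u(p) = 6*(-4 - 2 + 2*p) = 6*(-6 + 2*p) = -36 + 12*p)
u(b(1))*(-3338) - 1*(-162241) = (-36 + 12*7)*(-3338) - 1*(-162241) = (-36 + 84)*(-3338) + 162241 = 48*(-3338) + 162241 = -160224 + 162241 = 2017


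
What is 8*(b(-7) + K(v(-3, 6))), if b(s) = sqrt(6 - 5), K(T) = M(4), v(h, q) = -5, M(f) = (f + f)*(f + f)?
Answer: 520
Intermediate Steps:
M(f) = 4*f**2 (M(f) = (2*f)*(2*f) = 4*f**2)
K(T) = 64 (K(T) = 4*4**2 = 4*16 = 64)
b(s) = 1 (b(s) = sqrt(1) = 1)
8*(b(-7) + K(v(-3, 6))) = 8*(1 + 64) = 8*65 = 520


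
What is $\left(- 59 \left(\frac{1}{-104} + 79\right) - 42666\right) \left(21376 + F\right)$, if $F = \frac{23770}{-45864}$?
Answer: $- \frac{2412653497024103}{2384928} \approx -1.0116 \cdot 10^{9}$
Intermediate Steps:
$F = - \frac{11885}{22932}$ ($F = 23770 \left(- \frac{1}{45864}\right) = - \frac{11885}{22932} \approx -0.51827$)
$\left(- 59 \left(\frac{1}{-104} + 79\right) - 42666\right) \left(21376 + F\right) = \left(- 59 \left(\frac{1}{-104} + 79\right) - 42666\right) \left(21376 - \frac{11885}{22932}\right) = \left(- 59 \left(- \frac{1}{104} + 79\right) - 42666\right) \frac{490182547}{22932} = \left(\left(-59\right) \frac{8215}{104} - 42666\right) \frac{490182547}{22932} = \left(- \frac{484685}{104} - 42666\right) \frac{490182547}{22932} = \left(- \frac{4921949}{104}\right) \frac{490182547}{22932} = - \frac{2412653497024103}{2384928}$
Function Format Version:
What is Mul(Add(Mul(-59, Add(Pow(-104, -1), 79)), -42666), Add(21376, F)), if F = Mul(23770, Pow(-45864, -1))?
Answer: Rational(-2412653497024103, 2384928) ≈ -1.0116e+9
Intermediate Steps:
F = Rational(-11885, 22932) (F = Mul(23770, Rational(-1, 45864)) = Rational(-11885, 22932) ≈ -0.51827)
Mul(Add(Mul(-59, Add(Pow(-104, -1), 79)), -42666), Add(21376, F)) = Mul(Add(Mul(-59, Add(Pow(-104, -1), 79)), -42666), Add(21376, Rational(-11885, 22932))) = Mul(Add(Mul(-59, Add(Rational(-1, 104), 79)), -42666), Rational(490182547, 22932)) = Mul(Add(Mul(-59, Rational(8215, 104)), -42666), Rational(490182547, 22932)) = Mul(Add(Rational(-484685, 104), -42666), Rational(490182547, 22932)) = Mul(Rational(-4921949, 104), Rational(490182547, 22932)) = Rational(-2412653497024103, 2384928)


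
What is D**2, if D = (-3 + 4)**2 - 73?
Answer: 5184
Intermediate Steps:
D = -72 (D = 1**2 - 73 = 1 - 73 = -72)
D**2 = (-72)**2 = 5184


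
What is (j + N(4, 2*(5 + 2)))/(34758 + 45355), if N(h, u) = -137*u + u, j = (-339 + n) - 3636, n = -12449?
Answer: -18328/80113 ≈ -0.22878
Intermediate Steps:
j = -16424 (j = (-339 - 12449) - 3636 = -12788 - 3636 = -16424)
N(h, u) = -136*u
(j + N(4, 2*(5 + 2)))/(34758 + 45355) = (-16424 - 272*(5 + 2))/(34758 + 45355) = (-16424 - 272*7)/80113 = (-16424 - 136*14)*(1/80113) = (-16424 - 1904)*(1/80113) = -18328*1/80113 = -18328/80113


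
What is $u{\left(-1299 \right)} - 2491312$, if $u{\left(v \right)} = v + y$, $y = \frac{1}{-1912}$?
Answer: $- \frac{4765872233}{1912} \approx -2.4926 \cdot 10^{6}$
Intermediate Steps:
$y = - \frac{1}{1912} \approx -0.00052301$
$u{\left(v \right)} = - \frac{1}{1912} + v$ ($u{\left(v \right)} = v - \frac{1}{1912} = - \frac{1}{1912} + v$)
$u{\left(-1299 \right)} - 2491312 = \left(- \frac{1}{1912} - 1299\right) - 2491312 = - \frac{2483689}{1912} - 2491312 = - \frac{4765872233}{1912}$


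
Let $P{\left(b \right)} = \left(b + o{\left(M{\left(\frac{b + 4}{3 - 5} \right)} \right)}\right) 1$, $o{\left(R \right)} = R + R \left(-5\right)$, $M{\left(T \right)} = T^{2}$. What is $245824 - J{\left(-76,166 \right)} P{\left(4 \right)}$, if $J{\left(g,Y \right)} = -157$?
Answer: $236404$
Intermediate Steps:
$o{\left(R \right)} = - 4 R$ ($o{\left(R \right)} = R - 5 R = - 4 R$)
$P{\left(b \right)} = b - 4 \left(-2 - \frac{b}{2}\right)^{2}$ ($P{\left(b \right)} = \left(b - 4 \left(\frac{b + 4}{3 - 5}\right)^{2}\right) 1 = \left(b - 4 \left(\frac{4 + b}{-2}\right)^{2}\right) 1 = \left(b - 4 \left(\left(4 + b\right) \left(- \frac{1}{2}\right)\right)^{2}\right) 1 = \left(b - 4 \left(-2 - \frac{b}{2}\right)^{2}\right) 1 = b - 4 \left(-2 - \frac{b}{2}\right)^{2}$)
$245824 - J{\left(-76,166 \right)} P{\left(4 \right)} = 245824 - - 157 \left(4 - \left(4 + 4\right)^{2}\right) = 245824 - - 157 \left(4 - 8^{2}\right) = 245824 - - 157 \left(4 - 64\right) = 245824 - \left(-157\right) \left(-60\right) = 245824 - 9420 = 236404$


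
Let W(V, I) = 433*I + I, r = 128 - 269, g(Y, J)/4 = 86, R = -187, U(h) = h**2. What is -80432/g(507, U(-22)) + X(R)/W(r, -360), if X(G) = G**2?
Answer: -1572340627/6718320 ≈ -234.04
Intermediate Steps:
g(Y, J) = 344 (g(Y, J) = 4*86 = 344)
r = -141
W(V, I) = 434*I
-80432/g(507, U(-22)) + X(R)/W(r, -360) = -80432/344 + (-187)**2/((434*(-360))) = -80432*1/344 + 34969/(-156240) = -10054/43 + 34969*(-1/156240) = -10054/43 - 34969/156240 = -1572340627/6718320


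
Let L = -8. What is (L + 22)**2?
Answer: 196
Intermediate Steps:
(L + 22)**2 = (-8 + 22)**2 = 14**2 = 196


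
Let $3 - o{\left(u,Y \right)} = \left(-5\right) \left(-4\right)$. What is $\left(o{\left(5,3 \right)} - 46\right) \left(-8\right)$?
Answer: $504$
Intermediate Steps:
$o{\left(u,Y \right)} = -17$ ($o{\left(u,Y \right)} = 3 - \left(-5\right) \left(-4\right) = 3 - 20 = -17$)
$\left(o{\left(5,3 \right)} - 46\right) \left(-8\right) = \left(-17 - 46\right) \left(-8\right) = \left(-63\right) \left(-8\right) = 504$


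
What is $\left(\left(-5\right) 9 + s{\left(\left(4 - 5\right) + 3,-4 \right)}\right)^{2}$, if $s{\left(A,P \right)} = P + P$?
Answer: $2809$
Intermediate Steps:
$s{\left(A,P \right)} = 2 P$
$\left(\left(-5\right) 9 + s{\left(\left(4 - 5\right) + 3,-4 \right)}\right)^{2} = \left(\left(-5\right) 9 + 2 \left(-4\right)\right)^{2} = \left(-45 - 8\right)^{2} = \left(-53\right)^{2} = 2809$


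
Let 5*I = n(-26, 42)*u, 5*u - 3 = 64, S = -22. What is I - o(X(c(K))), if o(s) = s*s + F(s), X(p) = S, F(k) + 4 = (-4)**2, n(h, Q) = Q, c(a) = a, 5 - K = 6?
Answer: -9586/25 ≈ -383.44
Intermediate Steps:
K = -1 (K = 5 - 1*6 = 5 - 6 = -1)
F(k) = 12 (F(k) = -4 + (-4)**2 = -4 + 16 = 12)
X(p) = -22
u = 67/5 (u = 3/5 + (1/5)*64 = 3/5 + 64/5 = 67/5 ≈ 13.400)
I = 2814/25 (I = (42*(67/5))/5 = (1/5)*(2814/5) = 2814/25 ≈ 112.56)
o(s) = 12 + s**2 (o(s) = s*s + 12 = s**2 + 12 = 12 + s**2)
I - o(X(c(K))) = 2814/25 - (12 + (-22)**2) = 2814/25 - (12 + 484) = 2814/25 - 1*496 = 2814/25 - 496 = -9586/25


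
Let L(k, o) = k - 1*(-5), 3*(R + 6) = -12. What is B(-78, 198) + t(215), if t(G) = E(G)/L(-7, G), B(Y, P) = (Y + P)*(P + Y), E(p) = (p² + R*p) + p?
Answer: -7745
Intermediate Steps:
R = -10 (R = -6 + (⅓)*(-12) = -6 - 4 = -10)
E(p) = p² - 9*p (E(p) = (p² - 10*p) + p = p² - 9*p)
L(k, o) = 5 + k (L(k, o) = k + 5 = 5 + k)
B(Y, P) = (P + Y)² (B(Y, P) = (P + Y)*(P + Y) = (P + Y)²)
t(G) = -G*(-9 + G)/2 (t(G) = (G*(-9 + G))/(5 - 7) = (G*(-9 + G))/(-2) = (G*(-9 + G))*(-½) = -G*(-9 + G)/2)
B(-78, 198) + t(215) = (198 - 78)² + (½)*215*(9 - 1*215) = 120² + (½)*215*(9 - 215) = 14400 + (½)*215*(-206) = 14400 - 22145 = -7745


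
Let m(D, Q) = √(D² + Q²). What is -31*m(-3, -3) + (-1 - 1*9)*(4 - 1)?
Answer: -30 - 93*√2 ≈ -161.52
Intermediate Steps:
-31*m(-3, -3) + (-1 - 1*9)*(4 - 1) = -31*√((-3)² + (-3)²) + (-1 - 1*9)*(4 - 1) = -31*√(9 + 9) + (-1 - 9)*3 = -93*√2 - 10*3 = -93*√2 - 30 = -30 - 93*√2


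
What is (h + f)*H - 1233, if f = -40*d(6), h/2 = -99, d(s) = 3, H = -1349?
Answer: 427749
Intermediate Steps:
h = -198 (h = 2*(-99) = -198)
f = -120 (f = -40*3 = -120)
(h + f)*H - 1233 = (-198 - 120)*(-1349) - 1233 = -318*(-1349) - 1233 = 428982 - 1233 = 427749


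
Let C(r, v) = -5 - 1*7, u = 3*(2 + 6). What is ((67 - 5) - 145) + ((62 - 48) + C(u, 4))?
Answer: -81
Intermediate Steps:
u = 24 (u = 3*8 = 24)
C(r, v) = -12 (C(r, v) = -5 - 7 = -12)
((67 - 5) - 145) + ((62 - 48) + C(u, 4)) = ((67 - 5) - 145) + ((62 - 48) - 12) = (62 - 145) + (14 - 12) = -83 + 2 = -81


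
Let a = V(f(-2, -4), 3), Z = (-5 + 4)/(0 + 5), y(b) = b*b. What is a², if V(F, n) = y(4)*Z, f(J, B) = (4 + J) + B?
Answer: 256/25 ≈ 10.240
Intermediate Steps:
y(b) = b²
Z = -⅕ (Z = -1/5 = -1*⅕ = -⅕ ≈ -0.20000)
f(J, B) = 4 + B + J
V(F, n) = -16/5 (V(F, n) = 4²*(-⅕) = 16*(-⅕) = -16/5)
a = -16/5 ≈ -3.2000
a² = (-16/5)² = 256/25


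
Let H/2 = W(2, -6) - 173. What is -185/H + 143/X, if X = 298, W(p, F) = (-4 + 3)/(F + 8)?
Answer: 104751/103406 ≈ 1.0130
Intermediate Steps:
W(p, F) = -1/(8 + F)
H = -347 (H = 2*(-1/(8 - 6) - 173) = 2*(-1/2 - 173) = 2*(-1*½ - 173) = 2*(-½ - 173) = 2*(-347/2) = -347)
-185/H + 143/X = -185/(-347) + 143/298 = -185*(-1/347) + 143*(1/298) = 185/347 + 143/298 = 104751/103406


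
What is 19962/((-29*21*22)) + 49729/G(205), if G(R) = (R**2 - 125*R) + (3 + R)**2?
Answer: -7950661/12111792 ≈ -0.65644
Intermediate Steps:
G(R) = R**2 + (3 + R)**2 - 125*R
19962/((-29*21*22)) + 49729/G(205) = 19962/((-29*21*22)) + 49729/(9 - 119*205 + 2*205**2) = 19962/((-609*22)) + 49729/(9 - 24395 + 2*42025) = 19962/(-13398) + 49729/(9 - 24395 + 84050) = 19962*(-1/13398) + 49729/59664 = -3327/2233 + 49729*(1/59664) = -3327/2233 + 49729/59664 = -7950661/12111792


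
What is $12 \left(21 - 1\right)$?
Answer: $240$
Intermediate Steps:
$12 \left(21 - 1\right) = 12 \cdot 20 = 240$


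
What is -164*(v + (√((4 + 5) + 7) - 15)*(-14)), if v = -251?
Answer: 15908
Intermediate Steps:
-164*(v + (√((4 + 5) + 7) - 15)*(-14)) = -164*(-251 + (√((4 + 5) + 7) - 15)*(-14)) = -164*(-251 + (√(9 + 7) - 15)*(-14)) = -164*(-251 + (√16 - 15)*(-14)) = -164*(-251 + (4 - 15)*(-14)) = -164*(-251 - 11*(-14)) = -164*(-251 + 154) = -164*(-97) = 15908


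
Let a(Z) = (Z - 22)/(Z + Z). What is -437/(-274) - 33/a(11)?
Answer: 18521/274 ≈ 67.595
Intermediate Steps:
a(Z) = (-22 + Z)/(2*Z) (a(Z) = (-22 + Z)/((2*Z)) = (-22 + Z)*(1/(2*Z)) = (-22 + Z)/(2*Z))
-437/(-274) - 33/a(11) = -437/(-274) - 33*22/(-22 + 11) = -437*(-1/274) - 33/((½)*(1/11)*(-11)) = 437/274 - 33/(-½) = 437/274 - 33*(-2) = 437/274 + 66 = 18521/274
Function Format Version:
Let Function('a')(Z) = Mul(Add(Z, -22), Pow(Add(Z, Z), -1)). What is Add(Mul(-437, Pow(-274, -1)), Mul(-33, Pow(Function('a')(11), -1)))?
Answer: Rational(18521, 274) ≈ 67.595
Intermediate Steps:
Function('a')(Z) = Mul(Rational(1, 2), Pow(Z, -1), Add(-22, Z)) (Function('a')(Z) = Mul(Add(-22, Z), Pow(Mul(2, Z), -1)) = Mul(Add(-22, Z), Mul(Rational(1, 2), Pow(Z, -1))) = Mul(Rational(1, 2), Pow(Z, -1), Add(-22, Z)))
Add(Mul(-437, Pow(-274, -1)), Mul(-33, Pow(Function('a')(11), -1))) = Add(Mul(-437, Pow(-274, -1)), Mul(-33, Pow(Mul(Rational(1, 2), Pow(11, -1), Add(-22, 11)), -1))) = Add(Mul(-437, Rational(-1, 274)), Mul(-33, Pow(Mul(Rational(1, 2), Rational(1, 11), -11), -1))) = Add(Rational(437, 274), Mul(-33, Pow(Rational(-1, 2), -1))) = Add(Rational(437, 274), Mul(-33, -2)) = Add(Rational(437, 274), 66) = Rational(18521, 274)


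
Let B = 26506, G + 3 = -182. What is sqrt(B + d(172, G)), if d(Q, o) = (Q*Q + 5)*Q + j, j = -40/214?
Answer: 3*sqrt(6507883594)/107 ≈ 2261.8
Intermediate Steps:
G = -185 (G = -3 - 182 = -185)
j = -20/107 (j = -40*1/214 = -20/107 ≈ -0.18692)
d(Q, o) = -20/107 + Q*(5 + Q**2) (d(Q, o) = (Q*Q + 5)*Q - 20/107 = (Q**2 + 5)*Q - 20/107 = (5 + Q**2)*Q - 20/107 = Q*(5 + Q**2) - 20/107 = -20/107 + Q*(5 + Q**2))
sqrt(B + d(172, G)) = sqrt(26506 + (-20/107 + 172**3 + 5*172)) = sqrt(26506 + (-20/107 + 5088448 + 860)) = sqrt(26506 + 544555936/107) = sqrt(547392078/107) = 3*sqrt(6507883594)/107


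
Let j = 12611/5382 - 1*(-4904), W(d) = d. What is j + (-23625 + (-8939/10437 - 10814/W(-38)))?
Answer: -936904399517/50822226 ≈ -18435.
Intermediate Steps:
j = 26405939/5382 (j = 12611*(1/5382) + 4904 = 12611/5382 + 4904 = 26405939/5382 ≈ 4906.3)
j + (-23625 + (-8939/10437 - 10814/W(-38))) = 26405939/5382 + (-23625 + (-8939/10437 - 10814/(-38))) = 26405939/5382 + (-23625 + (-8939*1/10437 - 10814*(-1/38))) = 26405939/5382 + (-23625 + (-1277/1491 + 5407/19)) = 26405939/5382 + (-23625 + 8037574/28329) = 26405939/5382 - 661235051/28329 = -936904399517/50822226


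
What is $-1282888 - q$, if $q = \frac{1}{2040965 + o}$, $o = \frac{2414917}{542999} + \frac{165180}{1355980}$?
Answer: $- \frac{96393464655246345872633}{75137864455205389} \approx -1.2829 \cdot 10^{6}$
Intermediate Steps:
$o = \frac{168213586424}{36814789201}$ ($o = 2414917 \cdot \frac{1}{542999} + 165180 \cdot \frac{1}{1355980} = \frac{2414917}{542999} + \frac{8259}{67799} = \frac{168213586424}{36814789201} \approx 4.5692$)
$q = \frac{36814789201}{75137864455205389}$ ($q = \frac{1}{2040965 + \frac{168213586424}{36814789201}} = \frac{1}{\frac{75137864455205389}{36814789201}} = \frac{36814789201}{75137864455205389} \approx 4.8996 \cdot 10^{-7}$)
$-1282888 - q = -1282888 - \frac{36814789201}{75137864455205389} = - \frac{96393464655246345872633}{75137864455205389}$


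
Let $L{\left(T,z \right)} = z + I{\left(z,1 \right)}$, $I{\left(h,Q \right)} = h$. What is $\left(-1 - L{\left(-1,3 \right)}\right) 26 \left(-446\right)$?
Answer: $81172$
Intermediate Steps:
$L{\left(T,z \right)} = 2 z$ ($L{\left(T,z \right)} = z + z = 2 z$)
$\left(-1 - L{\left(-1,3 \right)}\right) 26 \left(-446\right) = \left(-1 - 2 \cdot 3\right) 26 \left(-446\right) = \left(-1 - 6\right) 26 \left(-446\right) = \left(-7\right) 26 \left(-446\right) = \left(-182\right) \left(-446\right) = 81172$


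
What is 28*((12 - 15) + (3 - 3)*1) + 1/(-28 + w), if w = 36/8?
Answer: -3950/47 ≈ -84.043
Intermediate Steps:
w = 9/2 (w = 36*(1/8) = 9/2 ≈ 4.5000)
28*((12 - 15) + (3 - 3)*1) + 1/(-28 + w) = 28*((12 - 15) + (3 - 3)*1) + 1/(-28 + 9/2) = 28*(-3 + 0*1) + 1/(-47/2) = 28*(-3 + 0) - 2/47 = 28*(-3) - 2/47 = -84 - 2/47 = -3950/47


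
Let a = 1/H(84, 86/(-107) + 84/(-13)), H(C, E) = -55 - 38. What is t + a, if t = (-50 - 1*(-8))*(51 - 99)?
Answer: 187487/93 ≈ 2016.0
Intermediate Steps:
t = 2016 (t = (-50 + 8)*(-48) = -42*(-48) = 2016)
H(C, E) = -93
a = -1/93 (a = 1/(-93) = -1/93 ≈ -0.010753)
t + a = 2016 - 1/93 = 187487/93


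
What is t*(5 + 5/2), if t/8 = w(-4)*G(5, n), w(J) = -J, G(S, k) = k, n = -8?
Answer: -1920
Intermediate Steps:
t = -256 (t = 8*(-1*(-4)*(-8)) = 8*(4*(-8)) = 8*(-32) = -256)
t*(5 + 5/2) = -256*(5 + 5/2) = -256*15/2 = -1920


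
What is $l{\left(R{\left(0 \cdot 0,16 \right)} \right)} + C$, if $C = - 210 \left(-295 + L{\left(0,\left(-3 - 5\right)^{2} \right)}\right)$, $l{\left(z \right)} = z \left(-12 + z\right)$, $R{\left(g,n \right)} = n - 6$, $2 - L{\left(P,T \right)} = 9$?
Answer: $63400$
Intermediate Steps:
$L{\left(P,T \right)} = -7$ ($L{\left(P,T \right)} = 2 - 9 = -7$)
$R{\left(g,n \right)} = -6 + n$
$C = 63420$ ($C = - 210 \left(-295 - 7\right) = \left(-210\right) \left(-302\right) = 63420$)
$l{\left(R{\left(0 \cdot 0,16 \right)} \right)} + C = \left(-6 + 16\right) \left(-12 + \left(-6 + 16\right)\right) + 63420 = 10 \left(-12 + 10\right) + 63420 = 10 \left(-2\right) + 63420 = -20 + 63420 = 63400$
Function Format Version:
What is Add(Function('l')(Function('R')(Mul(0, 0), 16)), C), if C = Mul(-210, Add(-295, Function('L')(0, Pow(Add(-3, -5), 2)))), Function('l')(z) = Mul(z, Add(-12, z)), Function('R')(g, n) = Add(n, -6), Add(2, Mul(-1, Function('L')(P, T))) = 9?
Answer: 63400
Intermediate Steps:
Function('L')(P, T) = -7 (Function('L')(P, T) = Add(2, Mul(-1, 9)) = Add(2, -9) = -7)
Function('R')(g, n) = Add(-6, n)
C = 63420 (C = Mul(-210, Add(-295, -7)) = Mul(-210, -302) = 63420)
Add(Function('l')(Function('R')(Mul(0, 0), 16)), C) = Add(Mul(Add(-6, 16), Add(-12, Add(-6, 16))), 63420) = Add(Mul(10, Add(-12, 10)), 63420) = Add(Mul(10, -2), 63420) = Add(-20, 63420) = 63400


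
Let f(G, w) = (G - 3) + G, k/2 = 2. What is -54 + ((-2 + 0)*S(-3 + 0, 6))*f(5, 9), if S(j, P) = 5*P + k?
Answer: -530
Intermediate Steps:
k = 4 (k = 2*2 = 4)
f(G, w) = -3 + 2*G (f(G, w) = (-3 + G) + G = -3 + 2*G)
S(j, P) = 4 + 5*P (S(j, P) = 5*P + 4 = 4 + 5*P)
-54 + ((-2 + 0)*S(-3 + 0, 6))*f(5, 9) = -54 + ((-2 + 0)*(4 + 5*6))*(-3 + 2*5) = -54 + (-2*(4 + 30))*(-3 + 10) = -54 - 2*34*7 = -54 - 68*7 = -54 - 476 = -530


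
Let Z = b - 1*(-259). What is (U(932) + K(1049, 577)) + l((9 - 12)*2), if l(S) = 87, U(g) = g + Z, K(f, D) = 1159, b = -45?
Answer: 2392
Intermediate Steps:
Z = 214 (Z = -45 - 1*(-259) = -45 + 259 = 214)
U(g) = 214 + g (U(g) = g + 214 = 214 + g)
(U(932) + K(1049, 577)) + l((9 - 12)*2) = ((214 + 932) + 1159) + 87 = (1146 + 1159) + 87 = 2305 + 87 = 2392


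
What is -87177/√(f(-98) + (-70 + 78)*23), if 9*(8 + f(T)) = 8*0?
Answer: -87177*√11/44 ≈ -6571.2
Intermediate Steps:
f(T) = -8 (f(T) = -8 + (8*0)/9 = -8 + (⅑)*0 = -8 + 0 = -8)
-87177/√(f(-98) + (-70 + 78)*23) = -87177/√(-8 + (-70 + 78)*23) = -87177/√(-8 + 8*23) = -87177/√(-8 + 184) = -87177*√11/44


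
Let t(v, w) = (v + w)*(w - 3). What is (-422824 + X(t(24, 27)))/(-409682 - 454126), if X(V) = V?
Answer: 13175/26994 ≈ 0.48807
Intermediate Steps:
t(v, w) = (-3 + w)*(v + w) (t(v, w) = (v + w)*(-3 + w) = (-3 + w)*(v + w))
(-422824 + X(t(24, 27)))/(-409682 - 454126) = (-422824 + (27**2 - 3*24 - 3*27 + 24*27))/(-409682 - 454126) = (-422824 + (729 - 72 - 81 + 648))/(-863808) = (-422824 + 1224)*(-1/863808) = -421600*(-1/863808) = 13175/26994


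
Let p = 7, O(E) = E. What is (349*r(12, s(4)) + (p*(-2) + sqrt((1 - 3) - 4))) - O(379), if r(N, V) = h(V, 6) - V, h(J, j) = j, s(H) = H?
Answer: 305 + I*sqrt(6) ≈ 305.0 + 2.4495*I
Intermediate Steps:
r(N, V) = 6 - V
(349*r(12, s(4)) + (p*(-2) + sqrt((1 - 3) - 4))) - O(379) = (349*(6 - 1*4) + (7*(-2) + sqrt((1 - 3) - 4))) - 1*379 = (349*(6 - 4) + (-14 + sqrt(-2 - 4))) - 379 = (349*2 + (-14 + sqrt(-6))) - 379 = (698 + (-14 + I*sqrt(6))) - 379 = (684 + I*sqrt(6)) - 379 = 305 + I*sqrt(6)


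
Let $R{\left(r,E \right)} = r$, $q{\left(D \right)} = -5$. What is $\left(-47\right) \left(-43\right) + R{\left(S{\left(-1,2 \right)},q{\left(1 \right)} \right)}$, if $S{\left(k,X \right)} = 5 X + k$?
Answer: $2030$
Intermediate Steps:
$S{\left(k,X \right)} = k + 5 X$
$\left(-47\right) \left(-43\right) + R{\left(S{\left(-1,2 \right)},q{\left(1 \right)} \right)} = \left(-47\right) \left(-43\right) + \left(-1 + 5 \cdot 2\right) = 2021 + \left(-1 + 10\right) = 2021 + 9 = 2030$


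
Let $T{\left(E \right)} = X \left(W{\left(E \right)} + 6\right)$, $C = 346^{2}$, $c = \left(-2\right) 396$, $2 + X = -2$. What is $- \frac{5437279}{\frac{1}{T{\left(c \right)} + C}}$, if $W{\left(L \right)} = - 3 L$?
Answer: $-599122898452$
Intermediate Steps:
$X = -4$ ($X = -2 - 2 = -4$)
$c = -792$
$C = 119716$
$T{\left(E \right)} = -24 + 12 E$ ($T{\left(E \right)} = - 4 \left(- 3 E + 6\right) = - 4 \left(6 - 3 E\right) = -24 + 12 E$)
$- \frac{5437279}{\frac{1}{T{\left(c \right)} + C}} = - \frac{5437279}{\frac{1}{\left(-24 + 12 \left(-792\right)\right) + 119716}} = - \frac{5437279}{\frac{1}{\left(-24 - 9504\right) + 119716}} = - \frac{5437279}{\frac{1}{-9528 + 119716}} = - \frac{5437279}{\frac{1}{110188}} = - 5437279 \frac{1}{\frac{1}{110188}} = \left(-5437279\right) 110188 = -599122898452$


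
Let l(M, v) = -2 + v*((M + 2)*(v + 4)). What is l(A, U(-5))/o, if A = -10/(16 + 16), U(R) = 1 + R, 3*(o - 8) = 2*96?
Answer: -1/36 ≈ -0.027778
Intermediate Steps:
o = 72 (o = 8 + (2*96)/3 = 8 + (⅓)*192 = 8 + 64 = 72)
A = -5/16 (A = -10/32 = -10*1/32 = -5/16 ≈ -0.31250)
l(M, v) = -2 + v*(2 + M)*(4 + v) (l(M, v) = -2 + v*((2 + M)*(4 + v)) = -2 + v*(2 + M)*(4 + v))
l(A, U(-5))/o = (-2 + 2*(1 - 5)² + 8*(1 - 5) - 5*(1 - 5)²/16 + 4*(-5/16)*(1 - 5))/72 = (-2 + 2*(-4)² + 8*(-4) - 5/16*(-4)² + 4*(-5/16)*(-4))*(1/72) = (-2 + 2*16 - 32 - 5/16*16 + 5)*(1/72) = (-2 + 32 - 32 - 5 + 5)*(1/72) = -2*1/72 = -1/36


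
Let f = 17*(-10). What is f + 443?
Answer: 273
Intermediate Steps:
f = -170
f + 443 = -170 + 443 = 273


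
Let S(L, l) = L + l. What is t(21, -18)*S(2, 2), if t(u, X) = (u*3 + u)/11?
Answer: 336/11 ≈ 30.545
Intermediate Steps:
t(u, X) = 4*u/11 (t(u, X) = (3*u + u)*(1/11) = (4*u)*(1/11) = 4*u/11)
t(21, -18)*S(2, 2) = ((4/11)*21)*(2 + 2) = (84/11)*4 = 336/11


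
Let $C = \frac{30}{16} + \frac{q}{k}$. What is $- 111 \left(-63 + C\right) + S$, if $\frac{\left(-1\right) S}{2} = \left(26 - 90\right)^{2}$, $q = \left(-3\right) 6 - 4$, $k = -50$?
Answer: $- \frac{291193}{200} \approx -1456.0$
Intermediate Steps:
$q = -22$ ($q = -18 - 4 = -22$)
$C = \frac{463}{200}$ ($C = \frac{30}{16} - \frac{22}{-50} = 30 \cdot \frac{1}{16} - - \frac{11}{25} = \frac{15}{8} + \frac{11}{25} = \frac{463}{200} \approx 2.315$)
$S = -8192$ ($S = - 2 \left(26 - 90\right)^{2} = - 2 \left(-64\right)^{2} = \left(-2\right) 4096 = -8192$)
$- 111 \left(-63 + C\right) + S = - 111 \left(-63 + \frac{463}{200}\right) - 8192 = \left(-111\right) \left(- \frac{12137}{200}\right) - 8192 = \frac{1347207}{200} - 8192 = - \frac{291193}{200}$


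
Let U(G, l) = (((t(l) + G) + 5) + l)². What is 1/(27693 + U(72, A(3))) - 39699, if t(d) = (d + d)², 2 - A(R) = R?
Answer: -1353458006/34093 ≈ -39699.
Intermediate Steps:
A(R) = 2 - R
t(d) = 4*d² (t(d) = (2*d)² = 4*d²)
U(G, l) = (5 + G + l + 4*l²)² (U(G, l) = (((4*l² + G) + 5) + l)² = (((G + 4*l²) + 5) + l)² = ((5 + G + 4*l²) + l)² = (5 + G + l + 4*l²)²)
1/(27693 + U(72, A(3))) - 39699 = 1/(27693 + (5 + 72 + (2 - 1*3) + 4*(2 - 1*3)²)²) - 39699 = 1/(27693 + (5 + 72 + (2 - 3) + 4*(2 - 3)²)²) - 39699 = 1/(27693 + (5 + 72 - 1 + 4*(-1)²)²) - 39699 = 1/(27693 + (5 + 72 - 1 + 4*1)²) - 39699 = 1/(27693 + (5 + 72 - 1 + 4)²) - 39699 = 1/(27693 + 80²) - 39699 = 1/(27693 + 6400) - 39699 = 1/34093 - 39699 = -1353458006/34093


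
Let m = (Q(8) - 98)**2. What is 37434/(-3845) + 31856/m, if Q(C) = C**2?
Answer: 19803154/1111205 ≈ 17.821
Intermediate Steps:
m = 1156 (m = (8**2 - 98)**2 = (64 - 98)**2 = (-34)**2 = 1156)
37434/(-3845) + 31856/m = 37434/(-3845) + 31856/1156 = 37434*(-1/3845) + 31856*(1/1156) = -37434/3845 + 7964/289 = 19803154/1111205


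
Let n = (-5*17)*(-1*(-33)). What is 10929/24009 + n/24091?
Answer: 65315098/192800273 ≈ 0.33877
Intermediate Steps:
n = -2805 (n = -85*33 = -2805)
10929/24009 + n/24091 = 10929/24009 - 2805/24091 = 10929*(1/24009) - 2805*1/24091 = 3643/8003 - 2805/24091 = 65315098/192800273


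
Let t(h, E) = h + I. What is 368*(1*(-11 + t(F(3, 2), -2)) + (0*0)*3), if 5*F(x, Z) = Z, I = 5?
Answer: -10304/5 ≈ -2060.8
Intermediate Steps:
F(x, Z) = Z/5
t(h, E) = 5 + h (t(h, E) = h + 5 = 5 + h)
368*(1*(-11 + t(F(3, 2), -2)) + (0*0)*3) = 368*(1*(-11 + (5 + (1/5)*2)) + (0*0)*3) = 368*(1*(-11 + (5 + 2/5)) + 0*3) = 368*(1*(-11 + 27/5) + 0) = 368*(1*(-28/5) + 0) = 368*(-28/5 + 0) = 368*(-28/5) = -10304/5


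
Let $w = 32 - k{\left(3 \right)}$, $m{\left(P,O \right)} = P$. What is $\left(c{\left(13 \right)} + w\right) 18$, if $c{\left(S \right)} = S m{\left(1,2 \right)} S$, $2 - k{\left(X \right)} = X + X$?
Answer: $3690$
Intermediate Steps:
$k{\left(X \right)} = 2 - 2 X$ ($k{\left(X \right)} = 2 - \left(X + X\right) = 2 - 2 X$)
$c{\left(S \right)} = S^{2}$ ($c{\left(S \right)} = S 1 S = S S = S^{2}$)
$w = 36$ ($w = 32 - \left(2 - 6\right) = 32 - -4 = 32 + 4 = 36$)
$\left(c{\left(13 \right)} + w\right) 18 = \left(13^{2} + 36\right) 18 = \left(169 + 36\right) 18 = 205 \cdot 18 = 3690$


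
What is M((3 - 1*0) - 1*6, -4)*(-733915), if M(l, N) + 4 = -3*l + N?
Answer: -733915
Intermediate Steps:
M(l, N) = -4 + N - 3*l (M(l, N) = -4 + (-3*l + N) = -4 + (N - 3*l) = -4 + N - 3*l)
M((3 - 1*0) - 1*6, -4)*(-733915) = (-4 - 4 - 3*((3 - 1*0) - 1*6))*(-733915) = (-4 - 4 - 3*((3 + 0) - 6))*(-733915) = (-4 - 4 - 3*(3 - 6))*(-733915) = (-4 - 4 - 3*(-3))*(-733915) = (-4 - 4 + 9)*(-733915) = 1*(-733915) = -733915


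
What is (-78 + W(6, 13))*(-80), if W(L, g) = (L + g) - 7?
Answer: 5280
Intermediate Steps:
W(L, g) = -7 + L + g
(-78 + W(6, 13))*(-80) = (-78 + (-7 + 6 + 13))*(-80) = (-78 + 12)*(-80) = -66*(-80) = 5280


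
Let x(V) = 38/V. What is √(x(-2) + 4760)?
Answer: √4741 ≈ 68.855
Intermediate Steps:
√(x(-2) + 4760) = √(38/(-2) + 4760) = √(38*(-½) + 4760) = √(-19 + 4760) = √4741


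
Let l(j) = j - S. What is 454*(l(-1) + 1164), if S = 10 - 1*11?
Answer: 528456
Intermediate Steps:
S = -1 (S = 10 - 11 = -1)
l(j) = 1 + j (l(j) = j - 1*(-1) = j + 1 = 1 + j)
454*(l(-1) + 1164) = 454*((1 - 1) + 1164) = 454*(0 + 1164) = 454*1164 = 528456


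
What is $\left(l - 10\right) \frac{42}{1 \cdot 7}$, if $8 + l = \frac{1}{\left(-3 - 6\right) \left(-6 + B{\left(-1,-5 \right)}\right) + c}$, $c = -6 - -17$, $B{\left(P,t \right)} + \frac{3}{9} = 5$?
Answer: $- \frac{2478}{23} \approx -107.74$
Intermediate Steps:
$B{\left(P,t \right)} = \frac{14}{3}$ ($B{\left(P,t \right)} = - \frac{1}{3} + 5 = \frac{14}{3}$)
$c = 11$ ($c = -6 + 17 = 11$)
$l = - \frac{183}{23}$ ($l = -8 + \frac{1}{\left(-3 - 6\right) \left(-6 + \frac{14}{3}\right) + 11} = -8 + \frac{1}{\left(-9\right) \left(- \frac{4}{3}\right) + 11} = -8 + \frac{1}{12 + 11} = -8 + \frac{1}{23} = - \frac{183}{23} \approx -7.9565$)
$\left(l - 10\right) \frac{42}{1 \cdot 7} = \left(- \frac{183}{23} - 10\right) \frac{42}{1 \cdot 7} = - \frac{413 \cdot \frac{42}{7}}{23} = - \frac{413 \cdot 42 \cdot \frac{1}{7}}{23} = \left(- \frac{413}{23}\right) 6 = - \frac{2478}{23}$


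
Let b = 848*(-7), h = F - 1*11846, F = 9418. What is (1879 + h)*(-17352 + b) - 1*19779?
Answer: 12765333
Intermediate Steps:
h = -2428 (h = 9418 - 1*11846 = 9418 - 11846 = -2428)
b = -5936
(1879 + h)*(-17352 + b) - 1*19779 = (1879 - 2428)*(-17352 - 5936) - 1*19779 = -549*(-23288) - 19779 = 12785112 - 19779 = 12765333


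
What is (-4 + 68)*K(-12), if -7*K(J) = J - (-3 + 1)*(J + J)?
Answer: 3840/7 ≈ 548.57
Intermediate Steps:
K(J) = -5*J/7 (K(J) = -(J - (-3 + 1)*(J + J))/7 = -(J - (-2)*2*J)/7 = -(J - (-4)*J)/7 = -(J + 4*J)/7 = -5*J/7)
(-4 + 68)*K(-12) = (-4 + 68)*(-5/7*(-12)) = 64*(60/7) = 3840/7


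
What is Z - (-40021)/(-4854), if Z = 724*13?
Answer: 45645827/4854 ≈ 9403.8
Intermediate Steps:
Z = 9412
Z - (-40021)/(-4854) = 9412 - (-40021)/(-4854) = 9412 - (-40021)*(-1)/4854 = 9412 - 1*40021/4854 = 9412 - 40021/4854 = 45645827/4854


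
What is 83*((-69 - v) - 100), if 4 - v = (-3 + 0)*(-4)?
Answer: -13363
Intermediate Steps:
v = -8 (v = 4 - (-3 + 0)*(-4) = 4 - (-3)*(-4) = 4 - 1*12 = 4 - 12 = -8)
83*((-69 - v) - 100) = 83*((-69 - 1*(-8)) - 100) = 83*((-69 + 8) - 100) = 83*(-61 - 100) = 83*(-161) = -13363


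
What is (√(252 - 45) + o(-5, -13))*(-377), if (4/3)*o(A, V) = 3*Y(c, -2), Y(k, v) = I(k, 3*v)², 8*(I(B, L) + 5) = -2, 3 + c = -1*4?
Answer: -1496313/64 - 1131*√23 ≈ -28804.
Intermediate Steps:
c = -7 (c = -3 - 1*4 = -3 - 4 = -7)
I(B, L) = -21/4 (I(B, L) = -5 + (⅛)*(-2) = -5 - ¼ = -21/4)
Y(k, v) = 441/16 (Y(k, v) = (-21/4)² = 441/16)
o(A, V) = 3969/64 (o(A, V) = 3*(3*(441/16))/4 = (¾)*(1323/16) = 3969/64)
(√(252 - 45) + o(-5, -13))*(-377) = (√(252 - 45) + 3969/64)*(-377) = (√207 + 3969/64)*(-377) = (3*√23 + 3969/64)*(-377) = (3969/64 + 3*√23)*(-377) = -1496313/64 - 1131*√23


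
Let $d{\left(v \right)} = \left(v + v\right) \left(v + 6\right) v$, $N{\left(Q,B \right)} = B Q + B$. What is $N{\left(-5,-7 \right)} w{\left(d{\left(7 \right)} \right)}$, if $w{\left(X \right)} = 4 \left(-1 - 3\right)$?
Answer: $-448$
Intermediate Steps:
$N{\left(Q,B \right)} = B + B Q$
$d{\left(v \right)} = 2 v^{2} \left(6 + v\right)$ ($d{\left(v \right)} = 2 v \left(6 + v\right) v = 2 v^{2} \left(6 + v\right)$)
$w{\left(X \right)} = -16$ ($w{\left(X \right)} = 4 \left(-1 - 3\right) = 4 \left(-4\right) = -16$)
$N{\left(-5,-7 \right)} w{\left(d{\left(7 \right)} \right)} = - 7 \left(1 - 5\right) \left(-16\right) = \left(-7\right) \left(-4\right) \left(-16\right) = 28 \left(-16\right) = -448$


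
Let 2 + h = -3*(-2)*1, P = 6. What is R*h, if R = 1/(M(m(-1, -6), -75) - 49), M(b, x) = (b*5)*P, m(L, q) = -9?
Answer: -4/319 ≈ -0.012539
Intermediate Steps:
h = 4 (h = -2 - 3*(-2)*1 = -2 + 6*1 = -2 + 6 = 4)
M(b, x) = 30*b (M(b, x) = (b*5)*6 = (5*b)*6 = 30*b)
R = -1/319 (R = 1/(30*(-9) - 49) = 1/(-270 - 49) = 1/(-319) = -1/319 ≈ -0.0031348)
R*h = -1/319*4 = -4/319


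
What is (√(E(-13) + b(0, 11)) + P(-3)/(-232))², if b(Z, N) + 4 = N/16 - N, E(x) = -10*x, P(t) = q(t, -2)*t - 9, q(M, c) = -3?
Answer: 1851/16 ≈ 115.69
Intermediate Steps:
P(t) = -9 - 3*t (P(t) = -3*t - 9 = -9 - 3*t)
b(Z, N) = -4 - 15*N/16 (b(Z, N) = -4 + (N/16 - N) = -4 - 15*N/16)
(√(E(-13) + b(0, 11)) + P(-3)/(-232))² = (√(-10*(-13) + (-4 - 15/16*11)) + (-9 - 3*(-3))/(-232))² = (√(130 + (-4 - 165/16)) + (-9 + 9)*(-1/232))² = (√(130 - 229/16) + 0*(-1/232))² = (√(1851/16) + 0)² = (√1851/4 + 0)² = (√1851/4)² = 1851/16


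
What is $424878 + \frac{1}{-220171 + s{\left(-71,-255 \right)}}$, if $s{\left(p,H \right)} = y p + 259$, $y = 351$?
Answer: $\frac{104024155373}{244833} \approx 4.2488 \cdot 10^{5}$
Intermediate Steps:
$s{\left(p,H \right)} = 259 + 351 p$ ($s{\left(p,H \right)} = 351 p + 259 = 259 + 351 p$)
$424878 + \frac{1}{-220171 + s{\left(-71,-255 \right)}} = 424878 + \frac{1}{-220171 + \left(259 + 351 \left(-71\right)\right)} = 424878 + \frac{1}{-220171 + \left(259 - 24921\right)} = 424878 + \frac{1}{-220171 - 24662} = 424878 + \frac{1}{-244833} = 424878 - \frac{1}{244833} = \frac{104024155373}{244833}$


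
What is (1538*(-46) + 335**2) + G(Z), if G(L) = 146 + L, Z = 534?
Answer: 42157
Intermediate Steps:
(1538*(-46) + 335**2) + G(Z) = (1538*(-46) + 335**2) + (146 + 534) = (-70748 + 112225) + 680 = 41477 + 680 = 42157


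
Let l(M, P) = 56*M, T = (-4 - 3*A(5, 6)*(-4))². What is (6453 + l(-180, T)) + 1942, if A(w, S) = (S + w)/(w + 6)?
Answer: -1685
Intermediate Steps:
A(w, S) = (S + w)/(6 + w)
T = 64 (T = (-4 - 3*(6 + 5)/(6 + 5)*(-4))² = (-4 - 3*11/11*(-4))² = (-4 - 3*1*(-4))² = (-4 - 3*(-4))² = (-4 + 12)² = 8² = 64)
(6453 + l(-180, T)) + 1942 = (6453 + 56*(-180)) + 1942 = (6453 - 10080) + 1942 = -3627 + 1942 = -1685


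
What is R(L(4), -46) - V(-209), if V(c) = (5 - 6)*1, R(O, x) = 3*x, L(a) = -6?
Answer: -137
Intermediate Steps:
V(c) = -1 (V(c) = -1*1 = -1)
R(L(4), -46) - V(-209) = 3*(-46) - 1*(-1) = -138 + 1 = -137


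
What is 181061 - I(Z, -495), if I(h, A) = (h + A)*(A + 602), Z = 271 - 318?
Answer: 239055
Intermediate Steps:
Z = -47
I(h, A) = (602 + A)*(A + h) (I(h, A) = (A + h)*(602 + A) = (602 + A)*(A + h))
181061 - I(Z, -495) = 181061 - ((-495)² + 602*(-495) + 602*(-47) - 495*(-47)) = 181061 - (245025 - 297990 - 28294 + 23265) = 181061 - 1*(-57994) = 181061 + 57994 = 239055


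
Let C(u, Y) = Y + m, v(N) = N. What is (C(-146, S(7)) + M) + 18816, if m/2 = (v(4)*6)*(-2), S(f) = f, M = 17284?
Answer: 36011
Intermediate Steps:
m = -96 (m = 2*((4*6)*(-2)) = 2*(24*(-2)) = 2*(-48) = -96)
C(u, Y) = -96 + Y (C(u, Y) = Y - 96 = -96 + Y)
(C(-146, S(7)) + M) + 18816 = ((-96 + 7) + 17284) + 18816 = (-89 + 17284) + 18816 = 17195 + 18816 = 36011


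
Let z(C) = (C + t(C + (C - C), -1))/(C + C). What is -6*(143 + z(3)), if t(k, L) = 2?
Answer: -863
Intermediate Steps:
z(C) = (2 + C)/(2*C) (z(C) = (C + 2)/(C + C) = (2 + C)/((2*C)) = (2 + C)*(1/(2*C)) = (2 + C)/(2*C))
-6*(143 + z(3)) = -6*(143 + (½)*(2 + 3)/3) = -6*(143 + (½)*(⅓)*5) = -6*(143 + ⅚) = -6*863/6 = -863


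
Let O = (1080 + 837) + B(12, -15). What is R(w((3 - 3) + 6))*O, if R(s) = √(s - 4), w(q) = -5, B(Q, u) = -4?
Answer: 5739*I ≈ 5739.0*I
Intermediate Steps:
O = 1913 (O = (1080 + 837) - 4 = 1917 - 4 = 1913)
R(s) = √(-4 + s)
R(w((3 - 3) + 6))*O = √(-4 - 5)*1913 = √(-9)*1913 = (3*I)*1913 = 5739*I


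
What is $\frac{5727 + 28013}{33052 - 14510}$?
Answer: $\frac{16870}{9271} \approx 1.8197$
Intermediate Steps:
$\frac{5727 + 28013}{33052 - 14510} = \frac{33740}{18542} = 33740 \cdot \frac{1}{18542} = \frac{16870}{9271}$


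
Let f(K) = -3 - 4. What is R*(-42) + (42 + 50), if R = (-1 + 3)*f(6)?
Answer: 680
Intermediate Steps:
f(K) = -7
R = -14 (R = (-1 + 3)*(-7) = 2*(-7) = -14)
R*(-42) + (42 + 50) = -14*(-42) + (42 + 50) = 588 + 92 = 680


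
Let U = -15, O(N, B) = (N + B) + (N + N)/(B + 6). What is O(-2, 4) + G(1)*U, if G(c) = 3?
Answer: -217/5 ≈ -43.400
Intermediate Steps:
O(N, B) = B + N + 2*N/(6 + B) (O(N, B) = (B + N) + (2*N)/(6 + B) = (B + N) + 2*N/(6 + B) = B + N + 2*N/(6 + B))
O(-2, 4) + G(1)*U = (4**2 + 6*4 + 8*(-2) + 4*(-2))/(6 + 4) + 3*(-15) = (16 + 24 - 16 - 8)/10 - 45 = (1/10)*16 - 45 = 8/5 - 45 = -217/5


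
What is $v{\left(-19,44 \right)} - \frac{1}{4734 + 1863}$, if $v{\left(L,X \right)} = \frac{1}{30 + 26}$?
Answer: $\frac{6541}{369432} \approx 0.017706$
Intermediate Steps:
$v{\left(L,X \right)} = \frac{1}{56}$
$v{\left(-19,44 \right)} - \frac{1}{4734 + 1863} = \frac{1}{56} - \frac{1}{4734 + 1863} = \frac{1}{56} - \frac{1}{6597} = \frac{6541}{369432}$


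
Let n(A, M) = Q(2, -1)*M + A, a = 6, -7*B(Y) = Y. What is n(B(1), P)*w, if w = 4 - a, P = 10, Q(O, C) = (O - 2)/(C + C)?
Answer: 2/7 ≈ 0.28571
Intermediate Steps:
B(Y) = -Y/7
Q(O, C) = (-2 + O)/(2*C) (Q(O, C) = (-2 + O)/((2*C)) = (-2 + O)*(1/(2*C)) = (-2 + O)/(2*C))
n(A, M) = A (n(A, M) = ((½)*(-2 + 2)/(-1))*M + A = ((½)*(-1)*0)*M + A = 0*M + A = 0 + A = A)
w = -2 (w = 4 - 1*6 = 4 - 6 = -2)
n(B(1), P)*w = -⅐*1*(-2) = -⅐*(-2) = 2/7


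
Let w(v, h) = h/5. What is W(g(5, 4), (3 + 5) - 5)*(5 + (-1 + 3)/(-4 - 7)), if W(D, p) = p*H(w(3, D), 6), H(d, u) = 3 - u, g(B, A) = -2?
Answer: -477/11 ≈ -43.364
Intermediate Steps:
w(v, h) = h/5 (w(v, h) = h*(⅕) = h/5)
W(D, p) = -3*p (W(D, p) = p*(3 - 1*6) = p*(3 - 6) = p*(-3) = -3*p)
W(g(5, 4), (3 + 5) - 5)*(5 + (-1 + 3)/(-4 - 7)) = (-3*((3 + 5) - 5))*(5 + (-1 + 3)/(-4 - 7)) = (-3*(8 - 5))*(5 + 2/(-11)) = (-3*3)*(5 + 2*(-1/11)) = -9*(5 - 2/11) = -9*53/11 = -477/11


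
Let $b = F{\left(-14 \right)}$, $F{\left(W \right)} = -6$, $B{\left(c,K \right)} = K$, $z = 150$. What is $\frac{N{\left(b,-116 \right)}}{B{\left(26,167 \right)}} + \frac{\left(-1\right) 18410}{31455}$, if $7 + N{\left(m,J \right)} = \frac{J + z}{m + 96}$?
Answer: $- \frac{3282772}{5252985} \approx -0.62493$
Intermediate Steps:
$b = -6$
$N{\left(m,J \right)} = -7 + \frac{150 + J}{96 + m}$ ($N{\left(m,J \right)} = -7 + \frac{J + 150}{m + 96} = -7 + \frac{150 + J}{96 + m}$)
$\frac{N{\left(b,-116 \right)}}{B{\left(26,167 \right)}} + \frac{\left(-1\right) 18410}{31455} = \frac{\frac{1}{96 - 6} \left(-522 - 116 - -42\right)}{167} + \frac{\left(-1\right) 18410}{31455} = \frac{-522 - 116 + 42}{90} \cdot \frac{1}{167} - \frac{3682}{6291} = \frac{1}{90} \left(-596\right) \frac{1}{167} - \frac{3682}{6291} = \left(- \frac{298}{45}\right) \frac{1}{167} - \frac{3682}{6291} = - \frac{298}{7515} - \frac{3682}{6291} = - \frac{3282772}{5252985}$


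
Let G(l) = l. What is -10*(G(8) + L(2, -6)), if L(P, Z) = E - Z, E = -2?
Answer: -120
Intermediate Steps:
L(P, Z) = -2 - Z
-10*(G(8) + L(2, -6)) = -10*(8 + (-2 - 1*(-6))) = -10*(8 + (-2 + 6)) = -10*(8 + 4) = -10*12 = -120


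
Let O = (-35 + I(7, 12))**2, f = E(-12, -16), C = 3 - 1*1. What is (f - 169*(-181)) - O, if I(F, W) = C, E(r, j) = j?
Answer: 29484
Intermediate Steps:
C = 2 (C = 3 - 1 = 2)
f = -16
I(F, W) = 2
O = 1089 (O = (-35 + 2)**2 = (-33)**2 = 1089)
(f - 169*(-181)) - O = (-16 - 169*(-181)) - 1*1089 = (-16 + 30589) - 1089 = 30573 - 1089 = 29484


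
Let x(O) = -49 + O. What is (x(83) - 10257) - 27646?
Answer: -37869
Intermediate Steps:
(x(83) - 10257) - 27646 = ((-49 + 83) - 10257) - 27646 = (34 - 10257) - 27646 = -10223 - 27646 = -37869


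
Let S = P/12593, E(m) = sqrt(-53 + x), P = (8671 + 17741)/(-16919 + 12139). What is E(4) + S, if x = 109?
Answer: -6603/15048635 + 2*sqrt(14) ≈ 7.4829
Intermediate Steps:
P = -6603/1195 (P = 26412/(-4780) = 26412*(-1/4780) = -6603/1195 ≈ -5.5255)
E(m) = 2*sqrt(14) (E(m) = sqrt(-53 + 109) = sqrt(56) = 2*sqrt(14))
S = -6603/15048635 (S = -6603/1195/12593 = -6603/1195*1/12593 = -6603/15048635 ≈ -0.00043878)
E(4) + S = 2*sqrt(14) - 6603/15048635 = -6603/15048635 + 2*sqrt(14)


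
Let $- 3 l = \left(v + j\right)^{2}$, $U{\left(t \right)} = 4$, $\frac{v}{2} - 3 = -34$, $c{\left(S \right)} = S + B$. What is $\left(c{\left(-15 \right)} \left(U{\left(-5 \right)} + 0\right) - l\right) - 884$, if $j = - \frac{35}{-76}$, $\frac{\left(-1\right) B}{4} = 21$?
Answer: $- \frac{101837}{5776} \approx -17.631$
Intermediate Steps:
$B = -84$ ($B = \left(-4\right) 21 = -84$)
$c{\left(S \right)} = -84 + S$ ($c{\left(S \right)} = S - 84 = -84 + S$)
$j = \frac{35}{76}$ ($j = \left(-35\right) \left(- \frac{1}{76}\right) = \frac{35}{76} \approx 0.46053$)
$v = -62$ ($v = 6 + 2 \left(-34\right) = 6 - 68 = -62$)
$l = - \frac{7291443}{5776}$ ($l = - \frac{\left(-62 + \frac{35}{76}\right)^{2}}{3} = - \frac{\left(- \frac{4677}{76}\right)^{2}}{3} = \left(- \frac{1}{3}\right) \frac{21874329}{5776} = - \frac{7291443}{5776} \approx -1262.4$)
$\left(c{\left(-15 \right)} \left(U{\left(-5 \right)} + 0\right) - l\right) - 884 = \left(\left(-84 - 15\right) \left(4 + 0\right) - - \frac{7291443}{5776}\right) - 884 = \left(\left(-99\right) 4 + \frac{7291443}{5776}\right) - 884 = \left(-396 + \frac{7291443}{5776}\right) - 884 = \frac{5004147}{5776} - 884 = - \frac{101837}{5776}$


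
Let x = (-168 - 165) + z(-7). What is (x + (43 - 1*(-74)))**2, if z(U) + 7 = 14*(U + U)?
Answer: 175561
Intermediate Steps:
z(U) = -7 + 28*U (z(U) = -7 + 14*(U + U) = -7 + 14*(2*U) = -7 + 28*U)
x = -536 (x = (-168 - 165) + (-7 + 28*(-7)) = -333 + (-7 - 196) = -333 - 203 = -536)
(x + (43 - 1*(-74)))**2 = (-536 + (43 - 1*(-74)))**2 = (-536 + (43 + 74))**2 = (-536 + 117)**2 = (-419)**2 = 175561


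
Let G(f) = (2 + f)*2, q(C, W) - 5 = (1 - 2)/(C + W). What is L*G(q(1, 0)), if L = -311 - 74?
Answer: -4620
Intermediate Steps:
q(C, W) = 5 - 1/(C + W) (q(C, W) = 5 + (1 - 2)/(C + W) = 5 - 1/(C + W))
L = -385
G(f) = 4 + 2*f
L*G(q(1, 0)) = -385*(4 + 2*((-1 + 5*1 + 5*0)/(1 + 0))) = -385*(4 + 2*((-1 + 5 + 0)/1)) = -385*(4 + 2*(1*4)) = -385*(4 + 2*4) = -385*(4 + 8) = -385*12 = -4620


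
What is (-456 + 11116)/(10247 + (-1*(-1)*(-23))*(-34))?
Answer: 260/269 ≈ 0.96654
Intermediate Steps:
(-456 + 11116)/(10247 + (-1*(-1)*(-23))*(-34)) = 10660/(10247 + (1*(-23))*(-34)) = 10660/(10247 - 23*(-34)) = 10660/(10247 + 782) = 10660/11029 = 10660*(1/11029) = 260/269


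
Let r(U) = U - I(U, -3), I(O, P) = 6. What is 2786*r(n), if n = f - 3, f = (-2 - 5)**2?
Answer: 111440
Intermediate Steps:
f = 49 (f = (-7)**2 = 49)
n = 46 (n = 49 - 3 = 46)
r(U) = -6 + U (r(U) = U - 1*6 = U - 6 = -6 + U)
2786*r(n) = 2786*(-6 + 46) = 2786*40 = 111440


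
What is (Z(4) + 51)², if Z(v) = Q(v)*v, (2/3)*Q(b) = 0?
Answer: 2601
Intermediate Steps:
Q(b) = 0 (Q(b) = (3/2)*0 = 0)
Z(v) = 0 (Z(v) = 0*v = 0)
(Z(4) + 51)² = (0 + 51)² = 51² = 2601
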